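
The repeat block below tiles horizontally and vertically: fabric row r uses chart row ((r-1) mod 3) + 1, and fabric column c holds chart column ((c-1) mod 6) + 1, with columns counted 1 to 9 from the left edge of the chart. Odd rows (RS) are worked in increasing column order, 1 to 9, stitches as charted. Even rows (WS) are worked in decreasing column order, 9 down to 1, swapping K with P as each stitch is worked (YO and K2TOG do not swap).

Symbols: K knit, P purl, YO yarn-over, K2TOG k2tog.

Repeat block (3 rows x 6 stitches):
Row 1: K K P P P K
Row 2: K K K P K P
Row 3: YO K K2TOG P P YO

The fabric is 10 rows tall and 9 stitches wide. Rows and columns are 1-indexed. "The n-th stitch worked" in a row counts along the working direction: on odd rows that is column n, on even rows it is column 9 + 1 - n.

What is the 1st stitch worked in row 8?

Result:
P

Derivation:
For row 8: chart row = ((8-1) mod 3) + 1 = 2; this is a WS (even) row.
Chart row 2 tiled across columns 1-9: K K K P K P K K K
WS row: flip the tiled sequence (start at column 9) and apply K<->P; YO and K2TOG stay.
Row 8 as worked: P P P K P K P P P
Stitch 1 in working order -> P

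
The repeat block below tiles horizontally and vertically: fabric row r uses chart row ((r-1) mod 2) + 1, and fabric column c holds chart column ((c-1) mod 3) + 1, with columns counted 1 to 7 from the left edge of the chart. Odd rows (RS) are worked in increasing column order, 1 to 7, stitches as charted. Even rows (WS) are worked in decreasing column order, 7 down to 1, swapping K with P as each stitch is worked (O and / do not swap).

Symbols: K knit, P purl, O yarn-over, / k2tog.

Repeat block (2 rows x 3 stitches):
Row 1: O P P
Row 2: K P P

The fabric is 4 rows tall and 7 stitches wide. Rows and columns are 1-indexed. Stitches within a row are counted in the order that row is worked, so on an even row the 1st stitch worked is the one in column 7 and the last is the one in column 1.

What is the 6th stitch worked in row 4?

Result:
K

Derivation:
For row 4: chart row = ((4-1) mod 2) + 1 = 2; this is a WS (even) row.
Chart row 2 tiled across columns 1-7: K P P K P P K
WS row: flip the tiled sequence (start at column 7) and apply K<->P; O and / stay.
Row 4 as worked: P K K P K K P
Stitch 6 in working order -> K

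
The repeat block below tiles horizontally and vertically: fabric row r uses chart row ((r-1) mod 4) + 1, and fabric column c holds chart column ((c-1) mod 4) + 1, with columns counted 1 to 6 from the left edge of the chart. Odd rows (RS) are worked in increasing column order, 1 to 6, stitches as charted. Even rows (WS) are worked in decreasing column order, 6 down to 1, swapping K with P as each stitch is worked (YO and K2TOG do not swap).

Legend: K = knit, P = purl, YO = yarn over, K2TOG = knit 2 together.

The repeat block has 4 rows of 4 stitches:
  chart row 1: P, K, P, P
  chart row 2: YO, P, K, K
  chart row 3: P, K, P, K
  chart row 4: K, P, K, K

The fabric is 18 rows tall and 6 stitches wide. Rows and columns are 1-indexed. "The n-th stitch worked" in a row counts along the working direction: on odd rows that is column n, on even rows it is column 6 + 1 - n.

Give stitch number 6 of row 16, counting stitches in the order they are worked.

Stitch:
P

Derivation:
Row 16: (16-1) mod 4 = 3, so use chart row 4. Even row -> WS.
Chart row 4 tiled across columns 1-6: K P K K K P
Wrong side: read the tiled row from column 6 down to 1 and exchange K with P (leave YO, K2TOG).
Row 16 as worked: K P P P K P
Stitch 6 in working order -> P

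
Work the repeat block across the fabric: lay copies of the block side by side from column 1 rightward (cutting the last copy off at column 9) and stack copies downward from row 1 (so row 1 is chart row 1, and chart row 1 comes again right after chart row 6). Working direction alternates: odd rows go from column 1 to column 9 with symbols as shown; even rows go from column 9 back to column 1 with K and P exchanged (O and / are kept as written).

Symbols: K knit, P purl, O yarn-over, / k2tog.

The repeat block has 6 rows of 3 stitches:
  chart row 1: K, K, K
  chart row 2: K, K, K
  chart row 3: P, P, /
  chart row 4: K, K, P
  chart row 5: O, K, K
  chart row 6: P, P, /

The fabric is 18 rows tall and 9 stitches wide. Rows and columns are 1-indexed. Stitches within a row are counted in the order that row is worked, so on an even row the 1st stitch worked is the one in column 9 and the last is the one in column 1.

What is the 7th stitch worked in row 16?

For row 16: chart row = ((16-1) mod 6) + 1 = 4; this is a WS (even) row.
Chart row 4 tiled across columns 1-9: K K P K K P K K P
Wrong side: read the tiled row from column 9 down to 1 and exchange K with P (leave O, /).
Row 16 as worked: K P P K P P K P P
Counting 7 along the worked row gives K.

== STITCH ==
K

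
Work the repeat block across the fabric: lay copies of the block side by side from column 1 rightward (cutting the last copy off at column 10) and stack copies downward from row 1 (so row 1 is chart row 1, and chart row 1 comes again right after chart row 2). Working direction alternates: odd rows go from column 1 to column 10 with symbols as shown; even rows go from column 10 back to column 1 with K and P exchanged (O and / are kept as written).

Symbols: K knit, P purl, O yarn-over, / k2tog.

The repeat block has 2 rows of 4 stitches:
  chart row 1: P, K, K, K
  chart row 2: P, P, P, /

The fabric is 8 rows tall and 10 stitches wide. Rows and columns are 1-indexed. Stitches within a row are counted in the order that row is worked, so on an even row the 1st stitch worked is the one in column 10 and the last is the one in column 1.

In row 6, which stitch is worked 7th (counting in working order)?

Stitch:
/

Derivation:
Row 6: (6-1) mod 2 = 1, so use chart row 2. Even row -> WS.
Chart row 2 tiled across columns 1-10: P P P / P P P / P P
Wrong side: read the tiled row from column 10 down to 1 and exchange K with P (leave O, /).
Row 6 as worked: K K / K K K / K K K
The 7th stitch worked is /.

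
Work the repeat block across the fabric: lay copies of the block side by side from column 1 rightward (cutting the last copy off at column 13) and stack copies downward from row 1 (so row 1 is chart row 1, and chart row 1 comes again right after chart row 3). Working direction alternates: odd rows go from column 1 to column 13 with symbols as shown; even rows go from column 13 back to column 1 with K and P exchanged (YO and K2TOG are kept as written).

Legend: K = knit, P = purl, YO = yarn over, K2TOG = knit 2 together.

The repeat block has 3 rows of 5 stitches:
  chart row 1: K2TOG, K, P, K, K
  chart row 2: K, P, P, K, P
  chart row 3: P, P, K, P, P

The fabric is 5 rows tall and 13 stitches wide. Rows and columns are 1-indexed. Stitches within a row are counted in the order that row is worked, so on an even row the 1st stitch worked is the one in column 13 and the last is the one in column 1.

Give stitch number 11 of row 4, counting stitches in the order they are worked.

Row 4 uses chart row ((4-1) mod 3)+1 = 1. Row 4 is even, so WS.
Chart row 1 tiled across columns 1-13: K2TOG K P K K K2TOG K P K K K2TOG K P
WS row: flip the tiled sequence (start at column 13) and apply K<->P; YO and K2TOG stay.
Row 4 as worked: K P K2TOG P P K P K2TOG P P K P K2TOG
Stitch 11 in working order -> K

Stitch:
K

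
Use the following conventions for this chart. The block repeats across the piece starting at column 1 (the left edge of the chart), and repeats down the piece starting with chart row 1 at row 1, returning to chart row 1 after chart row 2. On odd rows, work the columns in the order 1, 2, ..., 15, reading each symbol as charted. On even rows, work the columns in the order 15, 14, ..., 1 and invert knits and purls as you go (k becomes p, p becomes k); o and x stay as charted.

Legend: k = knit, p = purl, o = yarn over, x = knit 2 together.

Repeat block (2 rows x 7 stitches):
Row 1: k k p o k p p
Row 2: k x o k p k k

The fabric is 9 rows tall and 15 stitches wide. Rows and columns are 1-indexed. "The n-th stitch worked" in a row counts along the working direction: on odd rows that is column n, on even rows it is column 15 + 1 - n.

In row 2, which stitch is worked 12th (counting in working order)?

Row 2 uses chart row ((2-1) mod 2)+1 = 2. Row 2 is even, so WS.
Chart row 2 tiled across columns 1-15: k x o k p k k k x o k p k k k
WS: work from column 15 back to column 1 (reverse the tiled row), swapping k<->p (o and x unchanged).
Row 2 as worked: p p p k p o x p p p k p o x p
Counting 12 along the worked row gives p.

Result:
p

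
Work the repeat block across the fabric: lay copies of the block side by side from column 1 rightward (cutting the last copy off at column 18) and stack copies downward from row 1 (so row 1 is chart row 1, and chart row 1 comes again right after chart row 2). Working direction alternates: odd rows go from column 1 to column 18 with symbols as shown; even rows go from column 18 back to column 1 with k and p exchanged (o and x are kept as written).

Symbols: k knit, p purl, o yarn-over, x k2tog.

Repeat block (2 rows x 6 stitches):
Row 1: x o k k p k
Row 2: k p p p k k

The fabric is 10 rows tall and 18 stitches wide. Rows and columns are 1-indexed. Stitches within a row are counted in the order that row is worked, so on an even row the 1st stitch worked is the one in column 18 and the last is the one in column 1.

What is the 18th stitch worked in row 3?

Stitch:
k

Derivation:
For row 3: chart row = ((3-1) mod 2) + 1 = 1; this is a RS (odd) row.
Chart row 1 tiled across columns 1-18: x o k k p k x o k k p k x o k k p k
RS: work column 1 to column 18, symbols as charted — the tiled row is the row as worked.
The 18th stitch worked is k.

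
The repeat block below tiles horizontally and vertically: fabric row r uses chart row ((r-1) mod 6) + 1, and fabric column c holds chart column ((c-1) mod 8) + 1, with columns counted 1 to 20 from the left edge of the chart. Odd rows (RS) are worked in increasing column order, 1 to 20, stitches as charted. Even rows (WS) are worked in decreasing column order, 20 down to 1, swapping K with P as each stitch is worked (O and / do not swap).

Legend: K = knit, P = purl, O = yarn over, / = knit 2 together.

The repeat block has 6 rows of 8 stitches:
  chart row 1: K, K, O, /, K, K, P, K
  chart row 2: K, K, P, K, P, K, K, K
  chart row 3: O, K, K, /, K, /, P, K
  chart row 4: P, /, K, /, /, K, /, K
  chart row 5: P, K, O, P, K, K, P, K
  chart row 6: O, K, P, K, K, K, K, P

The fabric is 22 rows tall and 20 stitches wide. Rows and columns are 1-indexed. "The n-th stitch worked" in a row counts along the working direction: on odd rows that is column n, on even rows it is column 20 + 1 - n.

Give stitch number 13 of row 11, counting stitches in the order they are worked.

For row 11: chart row = ((11-1) mod 6) + 1 = 5; this is a RS (odd) row.
Chart row 5 tiled across columns 1-20: P K O P K K P K P K O P K K P K P K O P
RS row: no reversal, no swap; stitch n worked = column n.
Stitch 13 in working order -> K

Stitch:
K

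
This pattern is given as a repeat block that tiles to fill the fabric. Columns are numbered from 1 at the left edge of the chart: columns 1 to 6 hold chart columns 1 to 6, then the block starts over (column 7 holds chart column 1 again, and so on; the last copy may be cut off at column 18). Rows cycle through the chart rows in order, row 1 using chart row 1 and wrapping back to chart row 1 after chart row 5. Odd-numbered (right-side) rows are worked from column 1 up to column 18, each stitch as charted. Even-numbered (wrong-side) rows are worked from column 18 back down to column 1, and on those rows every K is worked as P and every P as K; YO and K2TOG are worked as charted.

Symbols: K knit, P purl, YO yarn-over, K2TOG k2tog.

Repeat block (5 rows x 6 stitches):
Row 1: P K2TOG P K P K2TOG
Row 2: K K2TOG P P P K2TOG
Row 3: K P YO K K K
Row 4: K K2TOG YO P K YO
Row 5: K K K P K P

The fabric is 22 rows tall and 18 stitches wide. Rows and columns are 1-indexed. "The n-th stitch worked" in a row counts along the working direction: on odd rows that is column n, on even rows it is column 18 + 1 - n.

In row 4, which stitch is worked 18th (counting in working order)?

For row 4: chart row = ((4-1) mod 5) + 1 = 4; this is a WS (even) row.
Chart row 4 tiled across columns 1-18: K K2TOG YO P K YO K K2TOG YO P K YO K K2TOG YO P K YO
WS row: flip the tiled sequence (start at column 18) and apply K<->P; YO and K2TOG stay.
Row 4 as worked: YO P K YO K2TOG P YO P K YO K2TOG P YO P K YO K2TOG P
Counting 18 along the worked row gives P.

== STITCH ==
P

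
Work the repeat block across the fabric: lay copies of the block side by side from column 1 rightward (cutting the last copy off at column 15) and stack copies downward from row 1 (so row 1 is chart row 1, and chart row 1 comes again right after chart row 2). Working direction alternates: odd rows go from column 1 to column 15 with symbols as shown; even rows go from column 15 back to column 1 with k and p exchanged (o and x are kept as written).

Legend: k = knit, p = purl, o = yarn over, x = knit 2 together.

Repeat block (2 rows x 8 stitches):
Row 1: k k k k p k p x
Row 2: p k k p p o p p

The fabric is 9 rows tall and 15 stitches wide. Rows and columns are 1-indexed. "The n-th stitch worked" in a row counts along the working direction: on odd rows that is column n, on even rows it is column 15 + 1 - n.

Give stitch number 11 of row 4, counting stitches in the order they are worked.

Row 4: (4-1) mod 2 = 1, so use chart row 2. Even row -> WS.
Chart row 2 tiled across columns 1-15: p k k p p o p p p k k p p o p
WS row: flip the tiled sequence (start at column 15) and apply k<->p; o and x stay.
Row 4 as worked: k o k k p p k k k o k k p p k
The 11th stitch worked is k.

Result:
k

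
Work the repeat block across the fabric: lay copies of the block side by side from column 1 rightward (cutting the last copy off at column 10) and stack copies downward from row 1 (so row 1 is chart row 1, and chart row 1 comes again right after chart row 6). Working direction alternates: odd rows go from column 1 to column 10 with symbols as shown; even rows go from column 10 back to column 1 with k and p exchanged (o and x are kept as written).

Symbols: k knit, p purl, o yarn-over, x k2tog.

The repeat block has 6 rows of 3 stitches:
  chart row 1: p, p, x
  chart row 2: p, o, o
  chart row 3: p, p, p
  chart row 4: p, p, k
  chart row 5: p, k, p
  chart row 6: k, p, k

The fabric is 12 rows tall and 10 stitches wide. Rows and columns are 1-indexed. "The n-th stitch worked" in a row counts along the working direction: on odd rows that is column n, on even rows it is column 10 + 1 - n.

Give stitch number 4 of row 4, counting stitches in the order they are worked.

== STITCH ==
k

Derivation:
For row 4: chart row = ((4-1) mod 6) + 1 = 4; this is a WS (even) row.
Chart row 4 tiled across columns 1-10: p p k p p k p p k p
WS row: flip the tiled sequence (start at column 10) and apply k<->p; o and x stay.
Row 4 as worked: k p k k p k k p k k
Stitch 4 in working order -> k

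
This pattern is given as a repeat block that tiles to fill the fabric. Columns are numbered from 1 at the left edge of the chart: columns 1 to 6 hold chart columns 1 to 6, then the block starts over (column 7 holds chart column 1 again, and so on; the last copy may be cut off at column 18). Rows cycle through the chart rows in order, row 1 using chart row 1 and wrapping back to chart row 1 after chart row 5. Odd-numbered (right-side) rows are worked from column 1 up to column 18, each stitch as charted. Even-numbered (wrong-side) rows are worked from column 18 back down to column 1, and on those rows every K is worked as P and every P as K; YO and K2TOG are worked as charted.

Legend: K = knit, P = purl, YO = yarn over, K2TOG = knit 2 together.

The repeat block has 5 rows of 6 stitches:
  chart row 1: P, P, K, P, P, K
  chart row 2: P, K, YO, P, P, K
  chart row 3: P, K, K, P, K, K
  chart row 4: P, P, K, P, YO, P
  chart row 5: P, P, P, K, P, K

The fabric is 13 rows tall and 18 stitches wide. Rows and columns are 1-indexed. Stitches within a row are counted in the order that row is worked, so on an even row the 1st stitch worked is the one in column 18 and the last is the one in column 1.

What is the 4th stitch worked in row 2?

Stitch:
YO

Derivation:
Row 2: (2-1) mod 5 = 1, so use chart row 2. Even row -> WS.
Chart row 2 tiled across columns 1-18: P K YO P P K P K YO P P K P K YO P P K
WS row: flip the tiled sequence (start at column 18) and apply K<->P; YO and K2TOG stay.
Row 2 as worked: P K K YO P K P K K YO P K P K K YO P K
Counting 4 along the worked row gives YO.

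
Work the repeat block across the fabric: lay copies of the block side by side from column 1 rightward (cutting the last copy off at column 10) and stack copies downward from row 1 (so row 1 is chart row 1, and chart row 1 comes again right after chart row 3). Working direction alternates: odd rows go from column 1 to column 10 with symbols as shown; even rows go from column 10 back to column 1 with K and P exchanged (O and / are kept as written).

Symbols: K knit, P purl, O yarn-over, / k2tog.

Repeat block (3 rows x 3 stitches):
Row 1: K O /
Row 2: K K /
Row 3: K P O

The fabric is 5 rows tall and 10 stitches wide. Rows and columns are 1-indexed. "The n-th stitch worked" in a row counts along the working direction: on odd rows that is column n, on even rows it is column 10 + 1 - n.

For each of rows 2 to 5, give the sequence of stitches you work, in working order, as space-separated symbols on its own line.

Row 2: chart row 2, WS - tiled (columns 1-10): K K / K K / K K / K; work from column 10 back to 1 with K<->P swapped.
Row 3: chart row 3, RS - tile across columns 1-10 and work as-is.
Row 4: chart row 1, WS - tiled (columns 1-10): K O / K O / K O / K; work from column 10 back to 1 with K<->P swapped.
Row 5: chart row 2, RS - tile across columns 1-10 and work as-is.

== ROWS AS WORKED ==
P / P P / P P / P P
K P O K P O K P O K
P / O P / O P / O P
K K / K K / K K / K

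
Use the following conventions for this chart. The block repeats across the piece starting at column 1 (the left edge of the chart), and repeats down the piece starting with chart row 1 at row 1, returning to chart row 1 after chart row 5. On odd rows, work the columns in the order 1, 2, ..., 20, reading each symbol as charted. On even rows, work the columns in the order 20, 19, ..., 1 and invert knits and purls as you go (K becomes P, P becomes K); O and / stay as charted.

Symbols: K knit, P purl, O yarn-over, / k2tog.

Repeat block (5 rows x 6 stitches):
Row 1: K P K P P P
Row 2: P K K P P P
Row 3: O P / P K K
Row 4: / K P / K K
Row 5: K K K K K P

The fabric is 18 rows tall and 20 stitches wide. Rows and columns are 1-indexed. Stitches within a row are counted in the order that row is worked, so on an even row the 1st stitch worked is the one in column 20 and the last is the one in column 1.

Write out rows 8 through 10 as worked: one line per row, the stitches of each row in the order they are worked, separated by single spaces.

Row 8: chart row 3, WS - tiled (columns 1-20): O P / P K K O P / P K K O P / P K K O P; work from column 20 back to 1 with K<->P swapped.
Row 9: chart row 4, RS - tile across columns 1-20 and work as-is.
Row 10: chart row 5, WS - tiled (columns 1-20): K K K K K P K K K K K P K K K K K P K K; work from column 20 back to 1 with K<->P swapped.

== ROWS AS WORKED ==
K O P P K / K O P P K / K O P P K / K O
/ K P / K K / K P / K K / K P / K K / K
P P K P P P P P K P P P P P K P P P P P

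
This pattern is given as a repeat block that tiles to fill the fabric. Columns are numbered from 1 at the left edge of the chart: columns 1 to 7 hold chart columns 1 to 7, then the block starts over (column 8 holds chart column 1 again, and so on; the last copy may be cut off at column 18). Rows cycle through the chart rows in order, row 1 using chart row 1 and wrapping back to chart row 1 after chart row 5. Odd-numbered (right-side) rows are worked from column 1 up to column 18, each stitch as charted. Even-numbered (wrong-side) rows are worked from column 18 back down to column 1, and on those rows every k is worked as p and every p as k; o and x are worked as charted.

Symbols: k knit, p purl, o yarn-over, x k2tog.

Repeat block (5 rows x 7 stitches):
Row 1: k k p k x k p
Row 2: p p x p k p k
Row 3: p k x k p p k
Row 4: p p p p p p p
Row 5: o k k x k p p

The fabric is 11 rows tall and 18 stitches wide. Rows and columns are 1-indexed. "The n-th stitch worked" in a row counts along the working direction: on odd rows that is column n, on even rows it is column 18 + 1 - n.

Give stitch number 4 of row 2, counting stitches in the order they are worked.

Result:
k

Derivation:
For row 2: chart row = ((2-1) mod 5) + 1 = 2; this is a WS (even) row.
Chart row 2 tiled across columns 1-18: p p x p k p k p p x p k p k p p x p
WS row: flip the tiled sequence (start at column 18) and apply k<->p; o and x stay.
Row 2 as worked: k x k k p k p k x k k p k p k x k k
The 4th stitch worked is k.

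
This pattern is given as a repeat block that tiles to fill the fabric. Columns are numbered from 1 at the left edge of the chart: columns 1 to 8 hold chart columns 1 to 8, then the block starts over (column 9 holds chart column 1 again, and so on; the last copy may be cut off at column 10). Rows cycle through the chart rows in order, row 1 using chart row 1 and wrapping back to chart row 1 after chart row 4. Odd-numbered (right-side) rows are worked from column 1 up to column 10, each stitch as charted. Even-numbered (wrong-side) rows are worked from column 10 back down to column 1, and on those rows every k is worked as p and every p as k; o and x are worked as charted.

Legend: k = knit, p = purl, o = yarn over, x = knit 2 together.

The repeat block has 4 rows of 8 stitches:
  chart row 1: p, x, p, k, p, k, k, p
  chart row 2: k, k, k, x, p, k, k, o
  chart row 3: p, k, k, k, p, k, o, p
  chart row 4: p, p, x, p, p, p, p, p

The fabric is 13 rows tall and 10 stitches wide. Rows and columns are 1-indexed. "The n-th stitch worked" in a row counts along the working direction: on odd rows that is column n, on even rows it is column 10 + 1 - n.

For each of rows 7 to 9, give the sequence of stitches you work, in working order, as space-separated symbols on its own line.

Row 7: chart row 3, RS - tile across columns 1-10 and work as-is.
Row 8: chart row 4, WS - tiled (columns 1-10): p p x p p p p p p p; work from column 10 back to 1 with k<->p swapped.
Row 9: chart row 1, RS - tile across columns 1-10 and work as-is.

Rows as worked:
p k k k p k o p p k
k k k k k k k x k k
p x p k p k k p p x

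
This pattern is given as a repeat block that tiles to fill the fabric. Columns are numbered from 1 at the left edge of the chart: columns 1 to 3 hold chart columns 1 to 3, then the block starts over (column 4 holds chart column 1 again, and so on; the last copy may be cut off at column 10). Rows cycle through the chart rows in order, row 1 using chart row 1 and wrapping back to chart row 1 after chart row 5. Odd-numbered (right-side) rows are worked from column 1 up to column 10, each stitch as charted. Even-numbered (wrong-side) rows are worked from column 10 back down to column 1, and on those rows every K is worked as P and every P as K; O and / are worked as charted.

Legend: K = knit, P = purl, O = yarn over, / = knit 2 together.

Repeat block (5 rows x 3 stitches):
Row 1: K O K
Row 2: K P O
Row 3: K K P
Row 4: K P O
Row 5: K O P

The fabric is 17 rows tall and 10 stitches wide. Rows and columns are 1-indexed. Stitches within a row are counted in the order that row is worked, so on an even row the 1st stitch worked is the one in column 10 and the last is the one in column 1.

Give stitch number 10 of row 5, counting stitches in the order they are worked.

== STITCH ==
K

Derivation:
Row 5 uses chart row ((5-1) mod 5)+1 = 5. Row 5 is odd, so RS.
Chart row 5 tiled across columns 1-10: K O P K O P K O P K
RS row: no reversal, no swap; stitch n worked = column n.
Stitch 10 in working order -> K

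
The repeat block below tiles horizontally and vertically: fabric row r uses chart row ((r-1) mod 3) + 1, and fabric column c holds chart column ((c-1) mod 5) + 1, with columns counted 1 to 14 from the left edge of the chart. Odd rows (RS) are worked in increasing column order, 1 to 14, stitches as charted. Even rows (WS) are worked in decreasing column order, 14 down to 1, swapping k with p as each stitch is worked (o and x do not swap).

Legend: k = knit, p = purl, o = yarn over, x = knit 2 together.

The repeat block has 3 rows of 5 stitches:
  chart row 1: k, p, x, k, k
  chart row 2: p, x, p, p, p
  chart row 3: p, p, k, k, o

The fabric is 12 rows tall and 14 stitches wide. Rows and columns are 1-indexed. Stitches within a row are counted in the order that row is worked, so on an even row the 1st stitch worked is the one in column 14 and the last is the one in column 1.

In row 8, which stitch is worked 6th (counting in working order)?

For row 8: chart row = ((8-1) mod 3) + 1 = 2; this is a WS (even) row.
Chart row 2 tiled across columns 1-14: p x p p p p x p p p p x p p
Wrong side: read the tiled row from column 14 down to 1 and exchange k with p (leave o, x).
Row 8 as worked: k k x k k k k x k k k k x k
Counting 6 along the worked row gives k.

Stitch:
k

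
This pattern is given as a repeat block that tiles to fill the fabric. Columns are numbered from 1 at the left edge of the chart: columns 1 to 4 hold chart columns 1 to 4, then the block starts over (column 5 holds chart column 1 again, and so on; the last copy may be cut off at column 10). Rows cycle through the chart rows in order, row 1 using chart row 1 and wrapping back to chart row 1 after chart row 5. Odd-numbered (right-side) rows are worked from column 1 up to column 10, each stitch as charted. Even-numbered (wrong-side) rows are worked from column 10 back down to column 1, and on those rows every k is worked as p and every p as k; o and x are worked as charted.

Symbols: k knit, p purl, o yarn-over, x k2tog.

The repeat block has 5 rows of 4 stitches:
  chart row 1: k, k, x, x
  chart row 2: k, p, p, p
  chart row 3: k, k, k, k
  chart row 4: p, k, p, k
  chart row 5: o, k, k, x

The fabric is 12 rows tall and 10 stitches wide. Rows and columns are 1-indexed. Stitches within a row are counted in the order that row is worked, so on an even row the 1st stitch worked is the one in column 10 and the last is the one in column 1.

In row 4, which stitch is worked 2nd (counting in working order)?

== STITCH ==
k

Derivation:
Row 4 uses chart row ((4-1) mod 5)+1 = 4. Row 4 is even, so WS.
Chart row 4 tiled across columns 1-10: p k p k p k p k p k
WS row: flip the tiled sequence (start at column 10) and apply k<->p; o and x stay.
Row 4 as worked: p k p k p k p k p k
Stitch 2 in working order -> k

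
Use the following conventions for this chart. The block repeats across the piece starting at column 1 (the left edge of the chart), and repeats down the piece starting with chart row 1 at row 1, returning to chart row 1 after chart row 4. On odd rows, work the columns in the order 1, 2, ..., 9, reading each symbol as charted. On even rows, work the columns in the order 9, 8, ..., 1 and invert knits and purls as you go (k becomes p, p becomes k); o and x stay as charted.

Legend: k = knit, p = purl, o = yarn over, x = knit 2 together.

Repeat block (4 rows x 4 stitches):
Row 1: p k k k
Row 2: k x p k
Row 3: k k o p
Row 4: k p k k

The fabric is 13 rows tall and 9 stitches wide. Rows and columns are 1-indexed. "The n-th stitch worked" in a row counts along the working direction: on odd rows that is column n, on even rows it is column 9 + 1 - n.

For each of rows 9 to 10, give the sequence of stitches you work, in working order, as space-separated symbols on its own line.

== ROWS AS WORKED ==
p k k k p k k k p
p p k x p p k x p

Derivation:
Row 9: chart row 1, RS - tile across columns 1-9 and work as-is.
Row 10: chart row 2, WS - tiled (columns 1-9): k x p k k x p k k; work from column 9 back to 1 with k<->p swapped.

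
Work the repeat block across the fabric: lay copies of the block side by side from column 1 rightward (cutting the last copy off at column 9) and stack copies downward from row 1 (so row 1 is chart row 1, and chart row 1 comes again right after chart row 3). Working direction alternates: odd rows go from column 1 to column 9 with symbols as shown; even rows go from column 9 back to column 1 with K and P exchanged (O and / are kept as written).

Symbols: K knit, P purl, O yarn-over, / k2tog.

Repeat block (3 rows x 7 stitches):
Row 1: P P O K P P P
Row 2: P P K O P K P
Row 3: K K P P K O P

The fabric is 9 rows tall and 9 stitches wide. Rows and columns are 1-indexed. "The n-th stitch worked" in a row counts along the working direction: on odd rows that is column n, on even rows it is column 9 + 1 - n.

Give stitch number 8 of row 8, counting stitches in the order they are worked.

Result:
K

Derivation:
Row 8 uses chart row ((8-1) mod 3)+1 = 2. Row 8 is even, so WS.
Chart row 2 tiled across columns 1-9: P P K O P K P P P
WS: work from column 9 back to column 1 (reverse the tiled row), swapping K<->P (O and / unchanged).
Row 8 as worked: K K K P K O P K K
Stitch 8 in working order -> K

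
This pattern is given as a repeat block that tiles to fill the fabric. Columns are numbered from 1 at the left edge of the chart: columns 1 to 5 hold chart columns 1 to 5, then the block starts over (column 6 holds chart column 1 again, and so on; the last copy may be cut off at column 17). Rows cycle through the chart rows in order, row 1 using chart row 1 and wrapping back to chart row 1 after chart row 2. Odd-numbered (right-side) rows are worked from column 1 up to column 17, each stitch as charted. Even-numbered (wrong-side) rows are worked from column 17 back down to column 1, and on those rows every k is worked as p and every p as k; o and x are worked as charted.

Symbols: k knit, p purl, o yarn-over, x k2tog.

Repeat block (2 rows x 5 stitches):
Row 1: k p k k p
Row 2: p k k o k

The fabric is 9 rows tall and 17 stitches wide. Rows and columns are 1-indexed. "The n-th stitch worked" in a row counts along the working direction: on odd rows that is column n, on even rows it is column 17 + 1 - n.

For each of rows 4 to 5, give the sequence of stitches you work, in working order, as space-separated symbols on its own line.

Result:
p k p o p p k p o p p k p o p p k
k p k k p k p k k p k p k k p k p

Derivation:
Row 4: chart row 2, WS - tiled (columns 1-17): p k k o k p k k o k p k k o k p k; work from column 17 back to 1 with k<->p swapped.
Row 5: chart row 1, RS - tile across columns 1-17 and work as-is.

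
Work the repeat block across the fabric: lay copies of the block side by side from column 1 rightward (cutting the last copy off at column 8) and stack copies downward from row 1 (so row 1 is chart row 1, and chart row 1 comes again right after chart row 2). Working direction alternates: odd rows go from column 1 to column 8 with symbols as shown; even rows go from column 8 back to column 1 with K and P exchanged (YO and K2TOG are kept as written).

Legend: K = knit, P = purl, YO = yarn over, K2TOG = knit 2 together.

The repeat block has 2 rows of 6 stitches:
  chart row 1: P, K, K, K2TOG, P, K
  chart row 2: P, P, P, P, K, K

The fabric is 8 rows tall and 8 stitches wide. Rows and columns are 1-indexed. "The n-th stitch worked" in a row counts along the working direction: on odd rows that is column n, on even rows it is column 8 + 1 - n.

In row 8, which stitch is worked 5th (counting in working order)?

== STITCH ==
K

Derivation:
Row 8: (8-1) mod 2 = 1, so use chart row 2. Even row -> WS.
Chart row 2 tiled across columns 1-8: P P P P K K P P
WS: work from column 8 back to column 1 (reverse the tiled row), swapping K<->P (YO and K2TOG unchanged).
Row 8 as worked: K K P P K K K K
Stitch 5 in working order -> K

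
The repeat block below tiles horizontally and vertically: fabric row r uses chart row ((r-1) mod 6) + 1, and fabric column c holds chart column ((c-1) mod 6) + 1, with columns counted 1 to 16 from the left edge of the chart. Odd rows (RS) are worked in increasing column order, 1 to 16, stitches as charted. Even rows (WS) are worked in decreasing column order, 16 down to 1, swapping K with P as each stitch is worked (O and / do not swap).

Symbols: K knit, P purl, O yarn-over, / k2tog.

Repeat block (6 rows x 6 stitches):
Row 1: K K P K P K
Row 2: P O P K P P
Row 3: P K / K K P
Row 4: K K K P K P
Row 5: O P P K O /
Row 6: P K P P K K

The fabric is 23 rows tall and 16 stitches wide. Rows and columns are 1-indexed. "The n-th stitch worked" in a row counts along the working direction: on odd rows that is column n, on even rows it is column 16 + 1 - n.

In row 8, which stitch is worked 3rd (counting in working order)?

== STITCH ==
O

Derivation:
Row 8: (8-1) mod 6 = 1, so use chart row 2. Even row -> WS.
Chart row 2 tiled across columns 1-16: P O P K P P P O P K P P P O P K
WS: work from column 16 back to column 1 (reverse the tiled row), swapping K<->P (O and / unchanged).
Row 8 as worked: P K O K K K P K O K K K P K O K
The 3rd stitch worked is O.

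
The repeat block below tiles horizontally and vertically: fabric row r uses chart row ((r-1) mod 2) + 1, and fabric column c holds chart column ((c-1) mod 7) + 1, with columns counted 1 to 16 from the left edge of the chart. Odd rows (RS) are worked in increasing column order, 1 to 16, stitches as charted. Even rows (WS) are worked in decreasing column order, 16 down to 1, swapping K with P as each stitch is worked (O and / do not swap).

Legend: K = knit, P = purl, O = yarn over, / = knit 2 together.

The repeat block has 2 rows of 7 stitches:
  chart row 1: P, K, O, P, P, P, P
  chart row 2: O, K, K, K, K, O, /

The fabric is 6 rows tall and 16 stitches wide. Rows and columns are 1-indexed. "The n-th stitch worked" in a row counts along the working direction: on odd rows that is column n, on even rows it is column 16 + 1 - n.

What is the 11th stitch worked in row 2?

Result:
O

Derivation:
Row 2 uses chart row ((2-1) mod 2)+1 = 2. Row 2 is even, so WS.
Chart row 2 tiled across columns 1-16: O K K K K O / O K K K K O / O K
WS row: flip the tiled sequence (start at column 16) and apply K<->P; O and / stay.
Row 2 as worked: P O / O P P P P O / O P P P P O
The 11th stitch worked is O.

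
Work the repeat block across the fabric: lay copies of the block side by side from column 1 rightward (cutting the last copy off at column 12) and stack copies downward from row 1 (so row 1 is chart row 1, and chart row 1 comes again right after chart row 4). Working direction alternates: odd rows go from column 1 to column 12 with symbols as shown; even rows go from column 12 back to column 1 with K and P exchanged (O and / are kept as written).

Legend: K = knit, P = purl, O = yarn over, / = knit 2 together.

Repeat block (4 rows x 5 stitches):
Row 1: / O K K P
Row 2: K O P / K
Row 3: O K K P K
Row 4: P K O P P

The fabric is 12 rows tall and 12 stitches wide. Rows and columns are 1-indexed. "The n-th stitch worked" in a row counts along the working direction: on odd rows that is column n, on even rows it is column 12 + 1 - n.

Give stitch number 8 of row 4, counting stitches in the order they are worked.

For row 4: chart row = ((4-1) mod 4) + 1 = 4; this is a WS (even) row.
Chart row 4 tiled across columns 1-12: P K O P P P K O P P P K
WS: work from column 12 back to column 1 (reverse the tiled row), swapping K<->P (O and / unchanged).
Row 4 as worked: P K K K O P K K K O P K
The 8th stitch worked is K.

Result:
K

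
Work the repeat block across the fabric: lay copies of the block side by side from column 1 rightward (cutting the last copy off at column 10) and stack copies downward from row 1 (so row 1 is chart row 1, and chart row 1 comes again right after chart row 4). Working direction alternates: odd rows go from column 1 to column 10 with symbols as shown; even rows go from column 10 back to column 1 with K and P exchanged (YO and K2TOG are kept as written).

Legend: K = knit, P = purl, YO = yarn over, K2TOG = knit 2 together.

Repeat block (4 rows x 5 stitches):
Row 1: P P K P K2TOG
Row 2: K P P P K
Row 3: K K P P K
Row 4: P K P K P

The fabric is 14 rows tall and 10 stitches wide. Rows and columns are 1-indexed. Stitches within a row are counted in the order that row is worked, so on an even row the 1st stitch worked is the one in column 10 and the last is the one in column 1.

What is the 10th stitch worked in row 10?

Row 10 uses chart row ((10-1) mod 4)+1 = 2. Row 10 is even, so WS.
Chart row 2 tiled across columns 1-10: K P P P K K P P P K
WS row: flip the tiled sequence (start at column 10) and apply K<->P; YO and K2TOG stay.
Row 10 as worked: P K K K P P K K K P
The 10th stitch worked is P.

== STITCH ==
P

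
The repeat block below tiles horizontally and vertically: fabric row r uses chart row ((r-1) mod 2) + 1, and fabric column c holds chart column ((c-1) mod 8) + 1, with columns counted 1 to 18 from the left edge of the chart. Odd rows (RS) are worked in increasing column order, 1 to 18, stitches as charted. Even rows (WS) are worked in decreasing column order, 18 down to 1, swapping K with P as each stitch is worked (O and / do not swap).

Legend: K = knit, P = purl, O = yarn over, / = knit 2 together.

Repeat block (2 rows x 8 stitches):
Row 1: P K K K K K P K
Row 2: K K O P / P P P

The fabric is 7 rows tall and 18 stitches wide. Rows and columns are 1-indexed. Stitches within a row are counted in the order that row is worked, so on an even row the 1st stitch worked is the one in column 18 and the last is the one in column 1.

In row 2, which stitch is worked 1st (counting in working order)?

Row 2 uses chart row ((2-1) mod 2)+1 = 2. Row 2 is even, so WS.
Chart row 2 tiled across columns 1-18: K K O P / P P P K K O P / P P P K K
Wrong side: read the tiled row from column 18 down to 1 and exchange K with P (leave O, /).
Row 2 as worked: P P K K K / K O P P K K K / K O P P
Counting 1 along the worked row gives P.

== STITCH ==
P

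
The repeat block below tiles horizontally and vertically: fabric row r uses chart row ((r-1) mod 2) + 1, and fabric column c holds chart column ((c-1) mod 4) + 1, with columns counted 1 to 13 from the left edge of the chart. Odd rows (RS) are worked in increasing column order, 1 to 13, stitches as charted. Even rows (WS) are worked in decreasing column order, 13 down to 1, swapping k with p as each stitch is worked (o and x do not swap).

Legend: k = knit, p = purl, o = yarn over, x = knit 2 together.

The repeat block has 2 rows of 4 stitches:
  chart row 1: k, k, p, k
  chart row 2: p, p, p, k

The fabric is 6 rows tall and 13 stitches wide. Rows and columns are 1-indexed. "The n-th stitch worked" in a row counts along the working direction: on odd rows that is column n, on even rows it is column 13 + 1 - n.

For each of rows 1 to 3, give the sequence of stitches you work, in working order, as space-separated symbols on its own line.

Rows as worked:
k k p k k k p k k k p k k
k p k k k p k k k p k k k
k k p k k k p k k k p k k

Derivation:
Row 1: chart row 1, RS - tile across columns 1-13 and work as-is.
Row 2: chart row 2, WS - tiled (columns 1-13): p p p k p p p k p p p k p; work from column 13 back to 1 with k<->p swapped.
Row 3: chart row 1, RS - tile across columns 1-13 and work as-is.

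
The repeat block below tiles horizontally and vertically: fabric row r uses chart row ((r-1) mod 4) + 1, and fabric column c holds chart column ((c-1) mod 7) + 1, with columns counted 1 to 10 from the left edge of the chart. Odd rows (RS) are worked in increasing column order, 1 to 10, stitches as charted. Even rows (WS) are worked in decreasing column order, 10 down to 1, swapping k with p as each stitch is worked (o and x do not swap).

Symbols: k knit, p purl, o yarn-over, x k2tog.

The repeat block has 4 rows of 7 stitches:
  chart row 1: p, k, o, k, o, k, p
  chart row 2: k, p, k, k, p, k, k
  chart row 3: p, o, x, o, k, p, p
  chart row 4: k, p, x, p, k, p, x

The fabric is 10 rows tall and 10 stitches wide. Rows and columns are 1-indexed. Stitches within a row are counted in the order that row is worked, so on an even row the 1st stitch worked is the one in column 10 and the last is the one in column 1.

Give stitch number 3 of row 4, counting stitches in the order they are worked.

== STITCH ==
p

Derivation:
Row 4: (4-1) mod 4 = 3, so use chart row 4. Even row -> WS.
Chart row 4 tiled across columns 1-10: k p x p k p x k p x
WS row: flip the tiled sequence (start at column 10) and apply k<->p; o and x stay.
Row 4 as worked: x k p x k p k x k p
Counting 3 along the worked row gives p.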